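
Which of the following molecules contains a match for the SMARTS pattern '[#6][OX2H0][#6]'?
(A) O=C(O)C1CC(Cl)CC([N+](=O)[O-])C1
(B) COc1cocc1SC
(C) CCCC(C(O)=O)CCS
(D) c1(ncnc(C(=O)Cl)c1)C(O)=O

[#6][OX2H0][#6] describes an aliphatic oxygen bridging two carbons with no H on the oxygen (an ether).
(A) has a carboxylic acid group (-C(=O)OH) but the -OH oxygen has H1; the =O is OX1, not OX2.
(B) contains a methoxy ether (-OCH3), which satisfies every atom and bond constraint.
(C) has a carboxylic acid group (-C(=O)OH) but the -OH oxygen has H1; the =O is OX1, not OX2.
(D) has a carboxylic acid group (-C(=O)OH) but the -OH oxygen has H1; the =O is OX1, not OX2.
So the answer is (B).

B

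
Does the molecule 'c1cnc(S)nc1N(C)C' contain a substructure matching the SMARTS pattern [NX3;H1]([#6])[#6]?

The pattern [NX3;H1]([#6])[#6] describes a trivalent nitrogen with one H, bonded to two carbons — a secondary amine.
The closest candidate here is a dimethylamino group (-N(CH3)2), but the nitrogen has H0, not H1. No other fragment satisfies the full query, so there is no match.

No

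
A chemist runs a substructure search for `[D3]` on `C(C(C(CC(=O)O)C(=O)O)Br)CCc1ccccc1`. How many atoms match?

Check the 19 heavy atoms by environment: 4× C (D2) → no; 4× C (D3) → match; 4× O (D1) → no; 1× Br (D1) → no; 1× c (aromatic, D3) → match; 5× c (aromatic, D2) → no.
Summing the matching environments: 4 + 1 = 5 matching atoms.

5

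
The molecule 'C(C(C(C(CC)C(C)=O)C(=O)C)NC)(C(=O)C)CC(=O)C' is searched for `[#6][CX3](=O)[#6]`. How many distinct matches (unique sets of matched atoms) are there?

4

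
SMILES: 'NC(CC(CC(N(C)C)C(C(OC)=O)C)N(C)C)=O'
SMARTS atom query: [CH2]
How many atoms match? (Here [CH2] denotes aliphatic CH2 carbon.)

The query [CH2] means: aliphatic carbon with exactly two hydrogens.
Check the 19 heavy atoms by environment: 2× C (H2) → match; 3× C (H1) → no; 6× C (H3) → no; 2× C (H0) → no; 3× O (H0) → no; 1× N (H2) → no; 2× N (H0) → no.
That gives 2 matching atoms.

2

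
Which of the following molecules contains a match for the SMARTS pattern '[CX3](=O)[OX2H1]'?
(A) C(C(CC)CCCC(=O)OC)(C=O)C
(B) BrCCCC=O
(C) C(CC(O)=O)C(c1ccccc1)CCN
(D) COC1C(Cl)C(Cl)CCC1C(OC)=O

C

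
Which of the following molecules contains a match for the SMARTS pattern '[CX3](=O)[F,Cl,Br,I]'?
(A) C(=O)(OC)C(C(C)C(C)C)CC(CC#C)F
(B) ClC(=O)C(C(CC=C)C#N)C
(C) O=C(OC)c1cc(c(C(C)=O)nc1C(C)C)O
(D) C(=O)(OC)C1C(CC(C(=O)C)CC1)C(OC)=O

B

[CX3](=O)[F,Cl,Br,I] describes a carbonyl carbon bonded to a halogen (an acyl halide).
(A) has a methyl-ester group (-C(=O)OCH3) but the carbonyl is bonded to -O-C, not to a halogen.
(B) contains an acyl chloride (-C(=O)Cl), which satisfies every atom and bond constraint.
(C) has a methyl-ester group (-C(=O)OCH3) but the carbonyl is bonded to -O-C, not to a halogen.
(D) has a methyl-ester group (-C(=O)OCH3) but the carbonyl is bonded to -O-C, not to a halogen.
So the answer is (B).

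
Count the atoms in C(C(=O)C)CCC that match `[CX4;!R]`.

The query [CX4;!R] means: aliphatic carbon with four total connections, not in a ring.
Check the 7 heavy atoms by environment: 5× C (X4, acyclic) → match; 1× C (X3, acyclic) → no; 1× O (X1, acyclic) → no.
That gives 5 matching atoms.

5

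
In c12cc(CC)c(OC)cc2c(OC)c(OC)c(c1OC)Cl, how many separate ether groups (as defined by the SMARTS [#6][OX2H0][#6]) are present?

4

[#6][OX2H0][#6] is the SMARTS for an ether: an aliphatic oxygen bridging two carbons with no H on the oxygen.
The molecule carries 4 separate instances of a methoxy ether (-OCH3) meeting every constraint; each maps to a distinct set of atoms, giving 4 matches.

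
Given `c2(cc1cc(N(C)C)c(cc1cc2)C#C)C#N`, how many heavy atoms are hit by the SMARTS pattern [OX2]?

0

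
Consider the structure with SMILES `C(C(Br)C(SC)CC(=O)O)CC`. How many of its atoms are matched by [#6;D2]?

The query [#6;D2] means: any carbon bonded to exactly two heavy atoms.
Check the 12 heavy atoms by environment: 3× C (D2) → match; 3× C (D3) → no; 1× Br (D1) → no; 1× S (D2) → no; 2× C (D1) → no; 2× O (D1) → no.
That gives 3 matching atoms.

3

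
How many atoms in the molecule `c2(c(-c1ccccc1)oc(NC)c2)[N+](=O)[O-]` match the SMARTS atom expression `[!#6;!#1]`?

5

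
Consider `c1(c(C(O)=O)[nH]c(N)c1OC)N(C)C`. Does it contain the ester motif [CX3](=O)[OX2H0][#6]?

The pattern [CX3](=O)[OX2H0][#6] describes a carbonyl carbon bonded to an oxygen that is itself bonded to carbon (no H on that O) — an ester.
The closest candidate here is a carboxylic acid group (-C(=O)OH), but the singly-bonded O carries H (OX2H1, not H0). No other fragment satisfies the full query, so there is no match.

No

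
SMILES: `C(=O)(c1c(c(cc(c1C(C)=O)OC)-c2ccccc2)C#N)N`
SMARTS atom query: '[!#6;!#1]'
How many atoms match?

5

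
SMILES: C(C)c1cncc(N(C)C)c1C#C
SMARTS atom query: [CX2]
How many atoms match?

2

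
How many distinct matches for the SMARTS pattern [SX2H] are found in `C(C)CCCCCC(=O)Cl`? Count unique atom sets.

[SX2H] is the SMARTS for a thiol: an aliphatic sulfur with two connections, one being H.
No fragment in the molecule satisfies every constraint, giving 0 matches.

0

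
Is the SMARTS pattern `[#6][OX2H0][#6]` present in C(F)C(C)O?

No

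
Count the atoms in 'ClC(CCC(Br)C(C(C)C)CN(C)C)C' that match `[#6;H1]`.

The query [#6;H1] means: any carbon bearing exactly one hydrogen.
Check the 15 heavy atoms by environment: 3× C (H2) → no; 4× C (H1) → match; 5× C (H3) → no; 1× N (H0) → no; 1× Br (H0) → no; 1× Cl (H0) → no.
That gives 4 matching atoms.

4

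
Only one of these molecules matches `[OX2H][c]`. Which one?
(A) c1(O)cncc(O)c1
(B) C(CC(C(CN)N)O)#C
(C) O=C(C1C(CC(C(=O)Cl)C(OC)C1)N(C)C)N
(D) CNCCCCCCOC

[OX2H][c] describes a hydroxyl oxygen attached to an aromatic carbon (a phenol).
(A) contains a hydroxyl group (-OH), which satisfies every atom and bond constraint.
(B) has a hydroxyl group (-OH) but the -OH is on an aliphatic carbon, not an aromatic c.
(C) has a methoxy ether (-OCH3) but the oxygen has H0, not H1.
(D) has a methoxy ether (-OCH3) but the oxygen has H0, not H1.
So the answer is (A).

A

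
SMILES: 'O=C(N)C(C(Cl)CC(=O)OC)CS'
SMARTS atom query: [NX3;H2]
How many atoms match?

The query [NX3;H2] means: aliphatic N with 3 total connections, two of them H — an -NH2 nitrogen (amine or amide).
Check the 13 heavy atoms by environment: 2× C (H2, X4) → no; 2× C (H1, X4) → no; 2× C (H0, X3) → no; 2× O (H0, X1) → no; 1× O (H0, X2) → no; 1× C (H3, X4) → no; 1× S (H1, X2) → no; 1× Cl (H0, X1) → no; 1× N (H2, X3) → match.
That gives 1 matching atom.

1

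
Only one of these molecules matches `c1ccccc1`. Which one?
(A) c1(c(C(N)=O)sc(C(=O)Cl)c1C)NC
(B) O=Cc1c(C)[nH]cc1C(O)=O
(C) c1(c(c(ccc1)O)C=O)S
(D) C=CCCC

C

c1ccccc1 describes six aromatic carbons in a ring (a benzene ring).
(A) has a methyl group (-CH3) but no six-membered all-carbon aromatic ring is present.
(B) has a methyl group (-CH3) but no six-membered all-carbon aromatic ring is present.
(C) contains the required atom environment, so the pattern matches.
(D) has a methyl group (-CH3) but no six-membered all-carbon aromatic ring is present.
So the answer is (C).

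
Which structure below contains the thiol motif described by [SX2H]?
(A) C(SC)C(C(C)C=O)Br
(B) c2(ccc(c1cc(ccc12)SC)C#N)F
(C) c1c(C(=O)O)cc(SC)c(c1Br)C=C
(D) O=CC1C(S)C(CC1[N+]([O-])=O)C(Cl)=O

D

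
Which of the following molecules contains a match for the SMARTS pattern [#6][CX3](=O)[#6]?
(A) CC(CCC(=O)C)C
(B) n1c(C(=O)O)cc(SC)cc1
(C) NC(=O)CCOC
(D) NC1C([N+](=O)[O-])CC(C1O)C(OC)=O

A

[#6][CX3](=O)[#6] describes a carbonyl carbon (no H) flanked by two carbons (a ketone).
(A) contains an acetyl/ketone group (-C(=O)CH3), which satisfies every atom and bond constraint.
(B) has a carboxylic acid group (-C(=O)OH) but one neighbour of the carbonyl carbon is O, not C.
(C) has a primary amide (-C(=O)NH2) but one neighbour of the carbonyl carbon is N, not C.
(D) has a methyl-ester group (-C(=O)OCH3) but one neighbour of the carbonyl carbon is O, not C.
So the answer is (A).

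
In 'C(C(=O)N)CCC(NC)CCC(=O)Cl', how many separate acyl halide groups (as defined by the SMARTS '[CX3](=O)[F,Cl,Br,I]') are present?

1

[CX3](=O)[F,Cl,Br,I] is the SMARTS for an acyl halide: a carbonyl carbon bonded to a halogen.
Exactly one fragment in the molecule meets all constraints, giving 1 match.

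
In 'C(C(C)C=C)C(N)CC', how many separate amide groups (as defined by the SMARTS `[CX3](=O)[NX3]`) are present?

0

[CX3](=O)[NX3] is the SMARTS for an amide: a carbonyl carbon bonded to a trivalent nitrogen.
The molecule has a primary amino group (-NH2), but the -NH2 is not attached to a carbonyl carbon; nothing else fits, so there are 0 matches.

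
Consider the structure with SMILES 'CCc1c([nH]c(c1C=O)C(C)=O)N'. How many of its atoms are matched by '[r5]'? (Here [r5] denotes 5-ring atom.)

5

The query [r5] means: r5 matches atoms in a five-membered ring.
Check the 13 heavy atoms by environment: 1× n (aromatic, in 5-ring) → match; 4× c (aromatic, in 5-ring) → match; 5× C (acyclic) → no; 2× O (acyclic) → no; 1× N (acyclic) → no.
Summing the matching environments: 1 + 4 = 5 matching atoms.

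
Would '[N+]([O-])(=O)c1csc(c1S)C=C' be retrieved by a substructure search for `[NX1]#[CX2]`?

No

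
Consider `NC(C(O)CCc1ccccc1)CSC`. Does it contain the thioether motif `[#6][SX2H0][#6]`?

Yes

The pattern [#6][SX2H0][#6] describes an aliphatic sulfur bridging two carbons with no H on the sulfur — a thioether.
The molecule carries a methylthio ether (-SCH3), whose atoms satisfy every constraint of the query, so the pattern matches.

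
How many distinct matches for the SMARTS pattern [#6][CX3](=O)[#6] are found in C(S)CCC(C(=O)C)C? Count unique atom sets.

[#6][CX3](=O)[#6] is the SMARTS for a ketone: a carbonyl carbon (no H) flanked by two carbons.
Exactly one fragment in the molecule meets all constraints, giving 1 match.

1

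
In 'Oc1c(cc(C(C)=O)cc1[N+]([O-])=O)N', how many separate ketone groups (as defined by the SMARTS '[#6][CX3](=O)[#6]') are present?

[#6][CX3](=O)[#6] is the SMARTS for a ketone: a carbonyl carbon (no H) flanked by two carbons.
Exactly one fragment in the molecule meets all constraints, giving 1 match.

1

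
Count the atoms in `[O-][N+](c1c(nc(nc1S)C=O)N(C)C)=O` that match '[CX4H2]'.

The query [CX4H2] means: sp3 carbon (X4) with exactly two hydrogens.
Check the 15 heavy atoms by environment: 2× n (aromatic, H0, X2) → no; 4× c (aromatic, H0, X3) → no; 1× N (H0, X3) → no; 2× C (H3, X4) → no; 1× C (H1, X3) → no; 2× O (H0, X1) → no; 1× S (H1, X2) → no; 1× N (charge +1, H0, X3) → no; 1× O (charge -1, H0, X1) → no.
No environment satisfies the query, so 0 matching atoms.

0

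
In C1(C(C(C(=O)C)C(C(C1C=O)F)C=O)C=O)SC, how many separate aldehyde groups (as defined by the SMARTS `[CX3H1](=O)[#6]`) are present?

3

[CX3H1](=O)[#6] is the SMARTS for an aldehyde: an sp2 carbon with one H, double-bonded to O and single-bonded to carbon.
The molecule carries 3 separate instances of an aldehyde (-CHO) meeting every constraint; each maps to a distinct set of atoms, giving 3 matches.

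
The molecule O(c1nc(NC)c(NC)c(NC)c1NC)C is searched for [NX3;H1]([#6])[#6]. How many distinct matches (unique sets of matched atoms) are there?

4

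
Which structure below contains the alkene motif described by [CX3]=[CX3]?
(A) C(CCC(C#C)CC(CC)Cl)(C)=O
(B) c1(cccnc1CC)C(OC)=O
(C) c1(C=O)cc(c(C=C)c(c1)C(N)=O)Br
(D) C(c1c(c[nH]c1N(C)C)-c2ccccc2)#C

[CX3]=[CX3] describes a non-aromatic C=C double bond between two sp2 carbons (an alkene).
(A) has an ethynyl group (-C#CH) but the C-C bond is a triple bond, not a double bond.
(B) has an ethyl group (-CH2CH3) but its C-C bond is a single bond between CX4 carbons, not CX3=CX3.
(C) contains a vinyl group (-CH=CH2), which satisfies every atom and bond constraint.
(D) has an ethynyl group (-C#CH) but the C-C bond is a triple bond, not a double bond.
So the answer is (C).

C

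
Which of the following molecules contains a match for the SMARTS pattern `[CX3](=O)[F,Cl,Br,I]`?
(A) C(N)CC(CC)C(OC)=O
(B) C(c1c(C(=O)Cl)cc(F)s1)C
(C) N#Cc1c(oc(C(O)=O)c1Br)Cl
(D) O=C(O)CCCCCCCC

[CX3](=O)[F,Cl,Br,I] describes a carbonyl carbon bonded to a halogen (an acyl halide).
(A) has a methyl-ester group (-C(=O)OCH3) but the carbonyl is bonded to -O-C, not to a halogen.
(B) contains an acyl chloride (-C(=O)Cl), which satisfies every atom and bond constraint.
(C) has a chloro substituent but the Cl is not on a carbonyl carbon.
(D) has a carboxylic acid group (-C(=O)OH) but the carbonyl is bonded to -OH, not to a halogen.
So the answer is (B).

B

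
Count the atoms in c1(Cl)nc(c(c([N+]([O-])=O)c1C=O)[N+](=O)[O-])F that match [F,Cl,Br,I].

2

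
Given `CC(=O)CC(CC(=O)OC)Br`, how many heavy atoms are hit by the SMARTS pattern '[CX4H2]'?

2

The query [CX4H2] means: sp3 carbon (X4) with exactly two hydrogens.
Check the 11 heavy atoms by environment: 2× C (H2, X4) → match; 1× C (H1, X4) → no; 1× Br (H0, X1) → no; 2× C (H0, X3) → no; 2× O (H0, X1) → no; 1× O (H0, X2) → no; 2× C (H3, X4) → no.
That gives 2 matching atoms.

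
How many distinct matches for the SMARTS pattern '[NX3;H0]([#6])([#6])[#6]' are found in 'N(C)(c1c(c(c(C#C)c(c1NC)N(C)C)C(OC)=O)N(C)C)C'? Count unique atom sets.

[NX3;H0]([#6])([#6])[#6] is the SMARTS for a tertiary amine: a trivalent nitrogen with no H, bonded to three carbons.
The molecule carries 3 separate instances of a dimethylamino group (-N(CH3)2) meeting every constraint; each maps to a distinct set of atoms, giving 3 matches.

3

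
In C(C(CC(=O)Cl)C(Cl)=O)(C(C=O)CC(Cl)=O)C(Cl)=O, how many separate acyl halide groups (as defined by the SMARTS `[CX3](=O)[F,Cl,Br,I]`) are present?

[CX3](=O)[F,Cl,Br,I] is the SMARTS for an acyl halide: a carbonyl carbon bonded to a halogen.
The molecule carries 4 separate instances of an acyl chloride (-C(=O)Cl) meeting every constraint; each maps to a distinct set of atoms, giving 4 matches.

4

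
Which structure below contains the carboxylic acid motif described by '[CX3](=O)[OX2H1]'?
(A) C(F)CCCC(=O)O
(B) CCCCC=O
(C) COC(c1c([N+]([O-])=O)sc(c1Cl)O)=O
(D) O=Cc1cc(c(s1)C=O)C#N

A

[CX3](=O)[OX2H1] describes an sp2 carbon double-bonded to O and single-bonded to an -OH oxygen (a carboxylic acid).
(A) contains a carboxylic acid group (-C(=O)OH), which satisfies every atom and bond constraint.
(B) has an aldehyde (-CHO) but there is no singly-bonded oxygen on the carbonyl carbon.
(C) has a methyl-ester group (-C(=O)OCH3) but the singly-bonded O has no H (OX2H0, not OX2H1).
(D) has an aldehyde (-CHO) but there is no singly-bonded oxygen on the carbonyl carbon.
So the answer is (A).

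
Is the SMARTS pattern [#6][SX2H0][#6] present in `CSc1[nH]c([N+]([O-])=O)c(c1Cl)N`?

Yes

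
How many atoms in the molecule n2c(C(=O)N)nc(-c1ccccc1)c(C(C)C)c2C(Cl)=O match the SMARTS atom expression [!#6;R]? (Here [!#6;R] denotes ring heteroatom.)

The query [!#6;R] means: non-carbon atom that is part of a ring.
Check the 21 heavy atoms by environment: 2× n (aromatic, in 6-ring) → match; 10× c (aromatic, in 6-ring) → no; 5× C (acyclic) → no; 2× O (acyclic) → no; 1× N (acyclic) → no; 1× Cl (acyclic) → no.
That gives 2 matching atoms.

2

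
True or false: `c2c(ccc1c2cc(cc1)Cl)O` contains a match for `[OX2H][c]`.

True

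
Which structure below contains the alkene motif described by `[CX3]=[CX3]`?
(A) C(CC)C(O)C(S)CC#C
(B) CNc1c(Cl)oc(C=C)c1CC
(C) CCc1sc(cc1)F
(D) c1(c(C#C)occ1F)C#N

B

[CX3]=[CX3] describes a non-aromatic C=C double bond between two sp2 carbons (an alkene).
(A) has an ethynyl group (-C#CH) but the C-C bond is a triple bond, not a double bond.
(B) contains a vinyl group (-CH=CH2), which satisfies every atom and bond constraint.
(C) has an ethyl group (-CH2CH3) but its C-C bond is a single bond between CX4 carbons, not CX3=CX3.
(D) has an ethynyl group (-C#CH) but the C-C bond is a triple bond, not a double bond.
So the answer is (B).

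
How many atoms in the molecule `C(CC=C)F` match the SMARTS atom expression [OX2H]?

The query [OX2H] means: aliphatic oxygen with two connections, one of which is H — an -OH oxygen.
Check the 5 heavy atoms by environment: 2× C (H2, X4) → no; 1× C (H1, X3) → no; 1× C (H2, X3) → no; 1× F (H0, X1) → no.
No environment satisfies the query, so 0 matching atoms.

0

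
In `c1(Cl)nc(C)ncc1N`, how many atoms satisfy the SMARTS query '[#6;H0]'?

The query [#6;H0] means: any carbon with no attached hydrogen.
Check the 9 heavy atoms by environment: 2× n (aromatic, H0) → no; 3× c (aromatic, H0) → match; 1× c (aromatic, H1) → no; 1× C (H3) → no; 1× N (H2) → no; 1× Cl (H0) → no.
That gives 3 matching atoms.

3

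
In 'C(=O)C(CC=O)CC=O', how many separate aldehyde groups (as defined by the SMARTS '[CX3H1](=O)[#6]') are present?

3

[CX3H1](=O)[#6] is the SMARTS for an aldehyde: an sp2 carbon with one H, double-bonded to O and single-bonded to carbon.
The molecule carries 3 separate instances of an aldehyde (-CHO) meeting every constraint; each maps to a distinct set of atoms, giving 3 matches.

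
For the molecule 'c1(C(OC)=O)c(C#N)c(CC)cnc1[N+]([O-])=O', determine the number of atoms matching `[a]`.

6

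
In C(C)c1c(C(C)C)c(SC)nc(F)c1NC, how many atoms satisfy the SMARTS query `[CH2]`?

1

Check the 16 heavy atoms by environment: 1× n (aromatic, H0) → no; 5× c (aromatic, H0) → no; 1× F (H0) → no; 1× S (H0) → no; 5× C (H3) → no; 1× C (H1) → no; 1× N (H1) → no; 1× C (H2) → match.
That gives 1 matching atom.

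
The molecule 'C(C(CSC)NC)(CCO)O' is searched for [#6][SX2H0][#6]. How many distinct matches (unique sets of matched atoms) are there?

[#6][SX2H0][#6] is the SMARTS for a thioether: an aliphatic sulfur bridging two carbons with no H on the sulfur.
Exactly one fragment in the molecule meets all constraints, giving 1 match.

1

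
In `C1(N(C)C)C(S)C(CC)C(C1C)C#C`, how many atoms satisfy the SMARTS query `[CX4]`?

10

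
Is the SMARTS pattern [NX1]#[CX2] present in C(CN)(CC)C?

No

The pattern [NX1]#[CX2] describes a nitrogen triple-bonded to a two-connected carbon — a nitrile.
The closest candidate here is a primary amino group (-NH2), but the nitrogen is NX3 (three connections), not NX1 triple-bonded. No other fragment satisfies the full query, so there is no match.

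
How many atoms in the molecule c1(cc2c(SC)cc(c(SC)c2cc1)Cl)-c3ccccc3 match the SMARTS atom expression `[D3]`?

The query [D3] means: atom with exactly three heavy-atom neighbours.
Check the 21 heavy atoms by environment: 7× c (aromatic, D3) → match; 9× c (aromatic, D2) → no; 2× S (D2) → no; 2× C (D1) → no; 1× Cl (D1) → no.
That gives 7 matching atoms.

7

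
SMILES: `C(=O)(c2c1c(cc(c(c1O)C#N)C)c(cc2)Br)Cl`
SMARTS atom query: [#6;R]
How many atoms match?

10

The query [#6;R] means: carbon that is part of a ring.
Check the 18 heavy atoms by environment: 10× c (aromatic, in 6-ring) → match; 2× O (acyclic) → no; 3× C (acyclic) → no; 1× N (acyclic) → no; 1× Br (acyclic) → no; 1× Cl (acyclic) → no.
That gives 10 matching atoms.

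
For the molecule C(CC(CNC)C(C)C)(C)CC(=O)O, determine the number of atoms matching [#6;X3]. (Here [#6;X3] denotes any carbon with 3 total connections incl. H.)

1

Check the 14 heavy atoms by environment: 10× C (X4) → no; 1× N (X3) → no; 1× C (X3) → match; 1× O (X1) → no; 1× O (X2) → no.
That gives 1 matching atom.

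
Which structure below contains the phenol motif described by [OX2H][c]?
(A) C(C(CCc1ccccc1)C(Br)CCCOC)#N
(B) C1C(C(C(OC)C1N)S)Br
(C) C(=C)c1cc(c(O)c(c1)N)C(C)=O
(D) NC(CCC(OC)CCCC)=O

C

[OX2H][c] describes a hydroxyl oxygen attached to an aromatic carbon (a phenol).
(A) has a methoxy ether (-OCH3) but the oxygen has H0, not H1.
(B) has a methoxy ether (-OCH3) but the oxygen has H0, not H1.
(C) contains a hydroxyl group (-OH), which satisfies every atom and bond constraint.
(D) has a methoxy ether (-OCH3) but the oxygen has H0, not H1.
So the answer is (C).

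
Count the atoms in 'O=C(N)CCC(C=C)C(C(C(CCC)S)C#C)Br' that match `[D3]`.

The query [D3] means: atom with exactly three heavy-atom neighbours.
Check the 18 heavy atoms by environment: 6× C (D2) → no; 5× C (D3) → match; 3× C (D1) → no; 1× O (D1) → no; 1× N (D1) → no; 1× S (D1) → no; 1× Br (D1) → no.
That gives 5 matching atoms.

5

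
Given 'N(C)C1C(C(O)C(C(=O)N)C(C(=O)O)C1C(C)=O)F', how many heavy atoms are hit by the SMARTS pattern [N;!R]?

2

The query [N;!R] means: aliphatic nitrogen not in a ring.
Check the 19 heavy atoms by environment: 6× C (in 6-ring) → no; 1× F (acyclic) → no; 2× N (acyclic) → match; 5× C (acyclic) → no; 5× O (acyclic) → no.
That gives 2 matching atoms.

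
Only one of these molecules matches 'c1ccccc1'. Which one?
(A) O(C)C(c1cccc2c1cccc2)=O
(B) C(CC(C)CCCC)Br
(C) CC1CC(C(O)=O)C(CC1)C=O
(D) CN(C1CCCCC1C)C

A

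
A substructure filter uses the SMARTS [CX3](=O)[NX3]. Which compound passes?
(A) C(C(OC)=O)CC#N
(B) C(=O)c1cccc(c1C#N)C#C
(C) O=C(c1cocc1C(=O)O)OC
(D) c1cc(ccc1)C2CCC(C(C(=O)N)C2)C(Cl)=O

D

[CX3](=O)[NX3] describes a carbonyl carbon bonded to a trivalent nitrogen (an amide).
(A) has a nitrile (-C#N) but the nitrile N is NX1 (triple-bonded), not NX3.
(B) has a nitrile (-C#N) but the nitrile N is NX1 (triple-bonded), not NX3.
(C) has a methyl-ester group (-C(=O)OCH3) but the carbonyl is bonded to O, not to an NX3 nitrogen.
(D) contains a primary amide (-C(=O)NH2), which satisfies every atom and bond constraint.
So the answer is (D).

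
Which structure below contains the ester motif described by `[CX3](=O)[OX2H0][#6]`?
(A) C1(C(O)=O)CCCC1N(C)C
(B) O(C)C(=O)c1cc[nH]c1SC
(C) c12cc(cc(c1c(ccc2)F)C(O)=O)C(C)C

B

[CX3](=O)[OX2H0][#6] describes a carbonyl carbon bonded to an oxygen that is itself bonded to carbon (no H on that O) (an ester).
(A) has a carboxylic acid group (-C(=O)OH) but the singly-bonded O carries H (OX2H1, not H0).
(B) contains a methyl-ester group (-C(=O)OCH3), which satisfies every atom and bond constraint.
(C) has a carboxylic acid group (-C(=O)OH) but the singly-bonded O carries H (OX2H1, not H0).
So the answer is (B).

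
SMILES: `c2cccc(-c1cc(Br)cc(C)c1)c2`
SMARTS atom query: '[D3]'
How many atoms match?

The query [D3] means: atom with exactly three heavy-atom neighbours.
Check the 14 heavy atoms by environment: 4× c (aromatic, D3) → match; 8× c (aromatic, D2) → no; 1× C (D1) → no; 1× Br (D1) → no.
That gives 4 matching atoms.

4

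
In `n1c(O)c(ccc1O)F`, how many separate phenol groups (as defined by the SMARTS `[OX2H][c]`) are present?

[OX2H][c] is the SMARTS for a phenol: a hydroxyl oxygen attached to an aromatic carbon.
The molecule carries 2 separate instances of a hydroxyl group (-OH) meeting every constraint; each maps to a distinct set of atoms, giving 2 matches.

2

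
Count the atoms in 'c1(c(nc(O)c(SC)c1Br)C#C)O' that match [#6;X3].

The query [#6;X3] means: any carbon (aromatic or not) with three total connections.
Check the 13 heavy atoms by environment: 1× n (aromatic, X2) → no; 5× c (aromatic, X3) → match; 1× S (X2) → no; 1× C (X4) → no; 2× O (X2) → no; 2× C (X2) → no; 1× Br (X1) → no.
That gives 5 matching atoms.

5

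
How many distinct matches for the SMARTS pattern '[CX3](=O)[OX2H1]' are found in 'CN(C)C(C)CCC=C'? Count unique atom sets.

[CX3](=O)[OX2H1] is the SMARTS for a carboxylic acid: an sp2 carbon double-bonded to O and single-bonded to an -OH oxygen.
No fragment in the molecule satisfies every constraint, giving 0 matches.

0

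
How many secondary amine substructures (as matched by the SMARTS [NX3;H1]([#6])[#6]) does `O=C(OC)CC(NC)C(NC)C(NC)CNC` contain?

[NX3;H1]([#6])[#6] is the SMARTS for a secondary amine: a trivalent nitrogen with one H, bonded to two carbons.
The molecule carries 4 separate instances of an N-methylamino group (-NHCH3) meeting every constraint; each maps to a distinct set of atoms, giving 4 matches.

4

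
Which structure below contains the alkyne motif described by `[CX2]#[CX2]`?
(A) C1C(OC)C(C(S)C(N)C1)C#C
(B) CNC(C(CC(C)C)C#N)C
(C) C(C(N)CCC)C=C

A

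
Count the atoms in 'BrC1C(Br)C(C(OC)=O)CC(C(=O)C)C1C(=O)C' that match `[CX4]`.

The query [CX4] means: C with X4: aliphatic carbon with exactly 4 total connections (bonds + H).
Check the 18 heavy atoms by environment: 9× C (X4) → match; 2× Br (X1) → no; 3× C (X3) → no; 3× O (X1) → no; 1× O (X2) → no.
That gives 9 matching atoms.

9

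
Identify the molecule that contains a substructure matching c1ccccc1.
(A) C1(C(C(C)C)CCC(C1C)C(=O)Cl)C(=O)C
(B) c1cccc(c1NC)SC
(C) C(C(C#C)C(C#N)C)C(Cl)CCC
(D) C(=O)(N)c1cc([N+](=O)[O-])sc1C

B

c1ccccc1 describes six aromatic carbons in a ring (a benzene ring).
(A) has a methyl group (-CH3) but no six-membered all-carbon aromatic ring is present.
(B) contains the required atom environment, so the pattern matches.
(C) has a methyl group (-CH3) but no six-membered all-carbon aromatic ring is present.
(D) has a methyl group (-CH3) but no six-membered all-carbon aromatic ring is present.
So the answer is (B).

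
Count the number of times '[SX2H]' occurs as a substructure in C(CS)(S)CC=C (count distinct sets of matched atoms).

[SX2H] is the SMARTS for a thiol: an aliphatic sulfur with two connections, one being H.
The molecule carries 2 separate instances of a thiol (-SH) meeting every constraint; each maps to a distinct set of atoms, giving 2 matches.

2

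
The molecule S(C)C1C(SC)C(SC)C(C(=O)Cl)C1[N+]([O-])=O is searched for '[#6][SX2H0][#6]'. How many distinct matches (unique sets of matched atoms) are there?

3

[#6][SX2H0][#6] is the SMARTS for a thioether: an aliphatic sulfur bridging two carbons with no H on the sulfur.
The molecule carries 3 separate instances of a methylthio ether (-SCH3) meeting every constraint; each maps to a distinct set of atoms, giving 3 matches.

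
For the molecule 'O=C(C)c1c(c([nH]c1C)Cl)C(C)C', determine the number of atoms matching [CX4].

5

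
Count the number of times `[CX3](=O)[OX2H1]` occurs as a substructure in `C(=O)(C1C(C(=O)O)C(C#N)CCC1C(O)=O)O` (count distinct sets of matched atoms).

[CX3](=O)[OX2H1] is the SMARTS for a carboxylic acid: an sp2 carbon double-bonded to O and single-bonded to an -OH oxygen.
The molecule carries 3 separate instances of a carboxylic acid group (-C(=O)OH) meeting every constraint; each maps to a distinct set of atoms, giving 3 matches.

3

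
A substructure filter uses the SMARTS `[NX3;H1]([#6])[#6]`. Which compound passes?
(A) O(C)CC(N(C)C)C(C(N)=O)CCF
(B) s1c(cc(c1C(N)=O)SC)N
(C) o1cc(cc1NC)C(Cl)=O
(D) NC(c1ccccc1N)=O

C

[NX3;H1]([#6])[#6] describes a trivalent nitrogen with one H, bonded to two carbons (a secondary amine).
(A) has a dimethylamino group (-N(CH3)2) but the nitrogen has H0, not H1.
(B) has a primary amide (-C(=O)NH2) but the -C(=O)NH2 nitrogen has H2, not H1.
(C) contains an N-methylamino group (-NHCH3), which satisfies every atom and bond constraint.
(D) has a primary amide (-C(=O)NH2) but the -C(=O)NH2 nitrogen has H2, not H1.
So the answer is (C).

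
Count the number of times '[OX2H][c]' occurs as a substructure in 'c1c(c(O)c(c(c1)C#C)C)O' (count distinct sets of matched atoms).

[OX2H][c] is the SMARTS for a phenol: a hydroxyl oxygen attached to an aromatic carbon.
The molecule carries 2 separate instances of a hydroxyl group (-OH) meeting every constraint; each maps to a distinct set of atoms, giving 2 matches.

2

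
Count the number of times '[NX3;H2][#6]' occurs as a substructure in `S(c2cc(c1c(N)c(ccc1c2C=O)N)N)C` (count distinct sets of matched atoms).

3

[NX3;H2][#6] is the SMARTS for a primary amine: a trivalent nitrogen with two H attached to carbon.
The molecule carries 3 separate instances of a primary amino group (-NH2) meeting every constraint; each maps to a distinct set of atoms, giving 3 matches.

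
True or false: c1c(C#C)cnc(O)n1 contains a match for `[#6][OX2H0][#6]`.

False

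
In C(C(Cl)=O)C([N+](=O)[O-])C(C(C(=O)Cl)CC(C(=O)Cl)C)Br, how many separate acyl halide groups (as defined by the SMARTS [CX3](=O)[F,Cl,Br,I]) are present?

[CX3](=O)[F,Cl,Br,I] is the SMARTS for an acyl halide: a carbonyl carbon bonded to a halogen.
The molecule carries 3 separate instances of an acyl chloride (-C(=O)Cl) meeting every constraint; each maps to a distinct set of atoms, giving 3 matches.

3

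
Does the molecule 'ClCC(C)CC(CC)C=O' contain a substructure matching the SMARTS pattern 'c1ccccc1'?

No

The pattern c1ccccc1 describes six aromatic carbons in a ring — a benzene ring.
The closest candidate here is a methyl group (-CH3), but no six-membered all-carbon aromatic ring is present. No other fragment satisfies the full query, so there is no match.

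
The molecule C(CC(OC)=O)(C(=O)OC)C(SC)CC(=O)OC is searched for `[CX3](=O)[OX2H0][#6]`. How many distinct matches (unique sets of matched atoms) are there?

3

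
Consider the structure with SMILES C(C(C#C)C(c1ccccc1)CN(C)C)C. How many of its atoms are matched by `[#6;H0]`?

2

The query [#6;H0] means: any carbon with no attached hydrogen.
Check the 16 heavy atoms by environment: 2× C (H2) → no; 3× C (H1) → no; 1× c (aromatic, H0) → match; 5× c (aromatic, H1) → no; 1× C (H0) → match; 1× N (H0) → no; 3× C (H3) → no.
Summing the matching environments: 1 + 1 = 2 matching atoms.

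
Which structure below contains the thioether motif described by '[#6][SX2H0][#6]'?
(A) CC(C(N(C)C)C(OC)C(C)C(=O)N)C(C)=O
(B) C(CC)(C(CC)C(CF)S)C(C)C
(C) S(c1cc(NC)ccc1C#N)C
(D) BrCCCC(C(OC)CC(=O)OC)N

C

[#6][SX2H0][#6] describes an aliphatic sulfur bridging two carbons with no H on the sulfur (a thioether).
(A) has a methoxy ether (-OCH3) but the bridging atom is O, not S.
(B) has a thiol (-SH) but the sulfur has H1, not H0 bridging two carbons.
(C) contains a methylthio ether (-SCH3), which satisfies every atom and bond constraint.
(D) has a methoxy ether (-OCH3) but the bridging atom is O, not S.
So the answer is (C).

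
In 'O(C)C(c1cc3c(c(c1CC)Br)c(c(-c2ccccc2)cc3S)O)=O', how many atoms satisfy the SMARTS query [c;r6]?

16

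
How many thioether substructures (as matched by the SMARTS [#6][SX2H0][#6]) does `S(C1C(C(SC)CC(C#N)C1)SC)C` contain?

3

[#6][SX2H0][#6] is the SMARTS for a thioether: an aliphatic sulfur bridging two carbons with no H on the sulfur.
The molecule carries 3 separate instances of a methylthio ether (-SCH3) meeting every constraint; each maps to a distinct set of atoms, giving 3 matches.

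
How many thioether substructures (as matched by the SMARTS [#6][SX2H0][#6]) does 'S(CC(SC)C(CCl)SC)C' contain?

3

[#6][SX2H0][#6] is the SMARTS for a thioether: an aliphatic sulfur bridging two carbons with no H on the sulfur.
The molecule carries 3 separate instances of a methylthio ether (-SCH3) meeting every constraint; each maps to a distinct set of atoms, giving 3 matches.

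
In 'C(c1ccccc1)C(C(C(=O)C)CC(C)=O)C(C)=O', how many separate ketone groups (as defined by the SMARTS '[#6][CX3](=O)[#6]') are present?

3

[#6][CX3](=O)[#6] is the SMARTS for a ketone: a carbonyl carbon (no H) flanked by two carbons.
The molecule carries 3 separate instances of an acetyl/ketone group (-C(=O)CH3) meeting every constraint; each maps to a distinct set of atoms, giving 3 matches.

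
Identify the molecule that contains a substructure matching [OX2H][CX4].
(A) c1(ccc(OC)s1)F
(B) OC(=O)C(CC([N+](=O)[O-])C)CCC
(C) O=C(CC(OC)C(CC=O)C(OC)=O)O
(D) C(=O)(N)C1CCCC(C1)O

D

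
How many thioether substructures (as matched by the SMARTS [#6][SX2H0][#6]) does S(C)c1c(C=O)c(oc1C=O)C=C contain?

[#6][SX2H0][#6] is the SMARTS for a thioether: an aliphatic sulfur bridging two carbons with no H on the sulfur.
Exactly one fragment in the molecule meets all constraints, giving 1 match.

1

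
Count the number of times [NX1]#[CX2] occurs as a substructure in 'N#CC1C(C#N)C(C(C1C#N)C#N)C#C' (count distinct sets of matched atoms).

4

[NX1]#[CX2] is the SMARTS for a nitrile: a nitrogen triple-bonded to a two-connected carbon.
The molecule carries 4 separate instances of a nitrile (-C#N) meeting every constraint; each maps to a distinct set of atoms, giving 4 matches.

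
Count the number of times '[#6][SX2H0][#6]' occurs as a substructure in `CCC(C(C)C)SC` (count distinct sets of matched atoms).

1

[#6][SX2H0][#6] is the SMARTS for a thioether: an aliphatic sulfur bridging two carbons with no H on the sulfur.
Exactly one fragment in the molecule meets all constraints, giving 1 match.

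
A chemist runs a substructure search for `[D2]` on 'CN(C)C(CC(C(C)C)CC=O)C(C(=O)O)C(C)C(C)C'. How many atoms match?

3

The query [D2] means: atom with exactly two heavy-atom neighbours.
Check the 21 heavy atoms by environment: 3× C (D2) → match; 7× C (D3) → no; 7× C (D1) → no; 3× O (D1) → no; 1× N (D3) → no.
That gives 3 matching atoms.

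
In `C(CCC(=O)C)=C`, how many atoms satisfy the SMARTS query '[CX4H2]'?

2

The query [CX4H2] means: sp3 carbon (X4) with exactly two hydrogens.
Check the 7 heavy atoms by environment: 2× C (H2, X4) → match; 1× C (H0, X3) → no; 1× O (H0, X1) → no; 1× C (H3, X4) → no; 1× C (H1, X3) → no; 1× C (H2, X3) → no.
That gives 2 matching atoms.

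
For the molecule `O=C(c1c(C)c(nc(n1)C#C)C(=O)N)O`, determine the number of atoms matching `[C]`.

5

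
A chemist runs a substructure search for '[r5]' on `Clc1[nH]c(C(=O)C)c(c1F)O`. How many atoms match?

5

The query [r5] means: r5 matches atoms in a five-membered ring.
Check the 11 heavy atoms by environment: 1× n (aromatic, in 5-ring) → match; 4× c (aromatic, in 5-ring) → match; 1× Cl (acyclic) → no; 2× O (acyclic) → no; 2× C (acyclic) → no; 1× F (acyclic) → no.
Summing the matching environments: 1 + 4 = 5 matching atoms.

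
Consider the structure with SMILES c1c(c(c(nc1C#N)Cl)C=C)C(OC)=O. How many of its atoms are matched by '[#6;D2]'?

3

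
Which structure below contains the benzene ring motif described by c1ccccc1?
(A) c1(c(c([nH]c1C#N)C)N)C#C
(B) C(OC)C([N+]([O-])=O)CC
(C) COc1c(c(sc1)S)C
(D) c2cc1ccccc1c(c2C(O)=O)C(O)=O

D

c1ccccc1 describes six aromatic carbons in a ring (a benzene ring).
(A) has a methyl group (-CH3) but no six-membered all-carbon aromatic ring is present.
(B) has a methyl group (-CH3) but no six-membered all-carbon aromatic ring is present.
(C) has a methyl group (-CH3) but no six-membered all-carbon aromatic ring is present.
(D) contains the required atom environment, so the pattern matches.
So the answer is (D).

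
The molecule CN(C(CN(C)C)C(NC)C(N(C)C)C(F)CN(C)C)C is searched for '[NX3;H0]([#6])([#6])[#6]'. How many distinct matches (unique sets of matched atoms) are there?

[NX3;H0]([#6])([#6])[#6] is the SMARTS for a tertiary amine: a trivalent nitrogen with no H, bonded to three carbons.
The molecule carries 4 separate instances of a dimethylamino group (-N(CH3)2) meeting every constraint; each maps to a distinct set of atoms, giving 4 matches.

4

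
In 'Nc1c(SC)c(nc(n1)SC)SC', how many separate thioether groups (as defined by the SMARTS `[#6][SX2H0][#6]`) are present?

[#6][SX2H0][#6] is the SMARTS for a thioether: an aliphatic sulfur bridging two carbons with no H on the sulfur.
The molecule carries 3 separate instances of a methylthio ether (-SCH3) meeting every constraint; each maps to a distinct set of atoms, giving 3 matches.

3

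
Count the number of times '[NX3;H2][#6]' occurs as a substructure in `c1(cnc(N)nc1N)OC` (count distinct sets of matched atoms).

2

[NX3;H2][#6] is the SMARTS for a primary amine: a trivalent nitrogen with two H attached to carbon.
The molecule carries 2 separate instances of a primary amino group (-NH2) meeting every constraint; each maps to a distinct set of atoms, giving 2 matches.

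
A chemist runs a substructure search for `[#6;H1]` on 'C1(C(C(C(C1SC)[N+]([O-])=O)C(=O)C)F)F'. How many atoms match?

5

The query [#6;H1] means: any carbon bearing exactly one hydrogen.
Check the 15 heavy atoms by environment: 5× C (H1) → match; 2× F (H0) → no; 1× C (H0) → no; 2× O (H0) → no; 2× C (H3) → no; 1× S (H0) → no; 1× N (charge +1, H0) → no; 1× O (charge -1, H0) → no.
That gives 5 matching atoms.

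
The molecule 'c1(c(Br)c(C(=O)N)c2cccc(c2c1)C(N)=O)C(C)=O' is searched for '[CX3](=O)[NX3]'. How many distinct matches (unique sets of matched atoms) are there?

[CX3](=O)[NX3] is the SMARTS for an amide: a carbonyl carbon bonded to a trivalent nitrogen.
The molecule carries 2 separate instances of a primary amide (-C(=O)NH2) meeting every constraint; each maps to a distinct set of atoms, giving 2 matches.

2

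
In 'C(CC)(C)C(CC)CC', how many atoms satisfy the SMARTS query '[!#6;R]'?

0

The query [!#6;R] means: non-carbon atom that is part of a ring.
Check the 9 heavy atoms by environment: 9× C (acyclic) → no.
No environment satisfies the query, so 0 matching atoms.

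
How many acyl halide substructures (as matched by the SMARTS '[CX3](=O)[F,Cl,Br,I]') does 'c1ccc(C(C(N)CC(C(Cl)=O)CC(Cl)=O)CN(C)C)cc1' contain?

2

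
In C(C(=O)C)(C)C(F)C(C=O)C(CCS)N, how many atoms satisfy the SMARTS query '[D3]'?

5

Check the 15 heavy atoms by environment: 3× C (D2) → no; 5× C (D3) → match; 2× C (D1) → no; 1× N (D1) → no; 2× O (D1) → no; 1× F (D1) → no; 1× S (D1) → no.
That gives 5 matching atoms.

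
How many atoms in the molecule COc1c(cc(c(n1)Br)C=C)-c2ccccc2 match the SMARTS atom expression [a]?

The query [a] means: a matches any aromatic atom.
Check the 17 heavy atoms by environment: 1× n (aromatic) → match; 11× c (aromatic) → match; 1× O → no; 3× C → no; 1× Br → no.
Summing the matching environments: 1 + 11 = 12 matching atoms.

12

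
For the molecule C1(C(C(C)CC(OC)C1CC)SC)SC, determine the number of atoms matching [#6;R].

6

The query [#6;R] means: carbon that is part of a ring.
Check the 15 heavy atoms by environment: 6× C (in 6-ring) → match; 1× O (acyclic) → no; 6× C (acyclic) → no; 2× S (acyclic) → no.
That gives 6 matching atoms.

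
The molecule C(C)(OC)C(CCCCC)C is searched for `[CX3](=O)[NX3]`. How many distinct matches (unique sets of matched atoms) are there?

0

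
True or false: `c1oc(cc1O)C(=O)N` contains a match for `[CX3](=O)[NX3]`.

The pattern [CX3](=O)[NX3] describes a carbonyl carbon bonded to a trivalent nitrogen — an amide.
The molecule carries a primary amide (-C(=O)NH2), whose atoms satisfy every constraint of the query, so the pattern matches.

True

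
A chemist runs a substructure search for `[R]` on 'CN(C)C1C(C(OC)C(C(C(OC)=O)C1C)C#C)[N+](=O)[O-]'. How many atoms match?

Check the 21 heavy atoms by environment: 6× C (in 6-ring) → match; 4× O (acyclic) → no; 8× C (acyclic) → no; 1× N (acyclic) → no; 1× N (charge +1, acyclic) → no; 1× O (charge -1, acyclic) → no.
That gives 6 matching atoms.

6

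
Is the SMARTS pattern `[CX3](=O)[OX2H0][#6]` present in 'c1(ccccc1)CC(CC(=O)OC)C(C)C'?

The pattern [CX3](=O)[OX2H0][#6] describes a carbonyl carbon bonded to an oxygen that is itself bonded to carbon (no H on that O) — an ester.
The molecule carries a methyl-ester group (-C(=O)OCH3), whose atoms satisfy every constraint of the query, so the pattern matches.

Yes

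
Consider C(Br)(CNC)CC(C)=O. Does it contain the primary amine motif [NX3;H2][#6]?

No

The pattern [NX3;H2][#6] describes a trivalent nitrogen with two H attached to carbon — a primary amine.
The closest candidate here is an N-methylamino group (-NHCH3), but the nitrogen bears two carbons and only one H (H1), not H2. No other fragment satisfies the full query, so there is no match.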